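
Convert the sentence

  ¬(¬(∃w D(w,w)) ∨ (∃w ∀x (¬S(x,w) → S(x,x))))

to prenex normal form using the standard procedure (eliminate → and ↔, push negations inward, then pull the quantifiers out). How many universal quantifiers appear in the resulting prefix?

1

Rewrite implications/biconditionals: A → B as ¬A ∨ B.
  ¬(¬(∃w D(w,w)) ∨ (∃w ∀x (¬¬S(x,w) ∨ S(x,x))))
Move each ¬ inward, flipping quantifiers it crosses:
  (∃w D(w,w)) ∧ (∀w ∃x (¬S(x,w) ∧ ¬S(x,x)))
Give each quantifier a distinct variable: w↦z1.
  (∃w D(w,w)) ∧ (∀z1 ∃x (¬S(x,z1) ∧ ¬S(x,x)))
Extract every quantifier outward, since the variables are now distinct and don't occur free across branches:
  ∃w ∀z1 ∃x (D(w,w) ∧ ¬S(x,z1) ∧ ¬S(x,x))
The prefix is ∃w ∀z1 ∃x: 1 universal, 2 existential.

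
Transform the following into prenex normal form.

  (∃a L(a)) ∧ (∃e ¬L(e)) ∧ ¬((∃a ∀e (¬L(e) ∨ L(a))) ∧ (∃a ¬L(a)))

∃a ∃e ∀x ∃w ∀u1 (L(a) ∧ ¬L(e) ∧ (L(w) ∧ ¬L(x) ∨ L(u1)))

Drive negations inward (¬∀x A ≡ ∃x ¬A, ¬∃x A ≡ ∀x ¬A, De Morgan for ∧/∨):
  (∃a L(a)) ∧ (∃e ¬L(e)) ∧ ((∀a ∃e (L(e) ∧ ¬L(a))) ∨ (∀a L(a)))
Give each quantifier a distinct variable: a↦x, e↦w, a↦u1.
  (∃a L(a)) ∧ (∃e ¬L(e)) ∧ ((∀x ∃w (L(w) ∧ ¬L(x))) ∨ (∀u1 L(u1)))
Extract every quantifier outward, since the variables are now distinct and don't occur free across branches:
  ∃a ∃e ∀x ∃w ∀u1 (L(a) ∧ ¬L(e) ∧ (L(w) ∧ ¬L(x) ∨ L(u1)))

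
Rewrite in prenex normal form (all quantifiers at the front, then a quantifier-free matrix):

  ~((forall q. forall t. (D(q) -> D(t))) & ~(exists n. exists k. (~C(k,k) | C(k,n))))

exists q. exists t. exists n. exists k. (D(q) & ~D(t) | ~C(k,k) | C(k,n))

Eliminate → and ↔ using ¬ and ∨.
  ~((forall q. forall t. (~D(q) | D(t))) & ~(exists n. exists k. (~C(k,k) | C(k,n))))
Push ¬ through the quantifiers and connectives to reach negation normal form:
  (exists q. exists t. (D(q) & ~D(t))) | (exists n. exists k. (~C(k,k) | C(k,n)))
All bound variables are already distinct, so no renaming is needed.
Extract every quantifier outward, since the variables are now distinct and don't occur free across branches:
  exists q. exists t. exists n. exists k. (D(q) & ~D(t) | ~C(k,k) | C(k,n))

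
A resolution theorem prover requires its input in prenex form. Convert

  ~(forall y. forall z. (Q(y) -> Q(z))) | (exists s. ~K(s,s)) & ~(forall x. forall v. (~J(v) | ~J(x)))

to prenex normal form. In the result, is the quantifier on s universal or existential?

existential

Eliminate → and ↔ using ¬ and ∨.
  ~(forall y. forall z. (~Q(y) | Q(z))) | (exists s. ~K(s,s)) & ~(forall x. forall v. (~J(v) | ~J(x)))
Drive negations inward (¬∀x A ≡ ∃x ¬A, ¬∃x A ≡ ∀x ¬A, De Morgan for ∧/∨):
  (exists y. exists z. (Q(y) & ~Q(z))) | (exists s. ~K(s,s)) & (exists x. exists v. (J(v) & J(x)))
Extract every quantifier outward, since the variables are now distinct and don't occur free across branches:
  exists y. exists z. exists s. exists x. exists v. (Q(y) & ~Q(z) | ~K(s,s) & J(v) & J(x))
The quantifier exists s sits under an even number of negations (counting the antecedent side of each →), so it remains existential.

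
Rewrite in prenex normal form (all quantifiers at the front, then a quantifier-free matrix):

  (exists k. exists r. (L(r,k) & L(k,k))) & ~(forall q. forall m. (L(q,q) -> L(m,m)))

Eliminate → and ↔ using ¬ and ∨.
  (exists k. exists r. (L(r,k) & L(k,k))) & ~(forall q. forall m. (~L(q,q) | L(m,m)))
Push ¬ through the quantifiers and connectives to reach negation normal form:
  (exists k. exists r. (L(r,k) & L(k,k))) & (exists q. exists m. (L(q,q) & ~L(m,m)))
All bound variables are already distinct, so no renaming is needed.
Extract every quantifier outward, since the variables are now distinct and don't occur free across branches:
  exists k. exists r. exists q. exists m. (L(r,k) & L(k,k) & L(q,q) & ~L(m,m))

exists k. exists r. exists q. exists m. (L(r,k) & L(k,k) & L(q,q) & ~L(m,m))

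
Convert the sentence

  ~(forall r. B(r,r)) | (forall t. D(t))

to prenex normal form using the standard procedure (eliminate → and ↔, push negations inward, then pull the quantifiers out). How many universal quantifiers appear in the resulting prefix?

Push ¬ through the quantifiers and connectives to reach negation normal form:
  (exists r. ~B(r,r)) | (forall t. D(t))
All bound variables are already distinct, so no renaming is needed.
Finally move all quantifiers to the prefix:
  exists r. forall t. (~B(r,r) | D(t))
The prefix is exists r forall t: 1 universal, 1 existential.

1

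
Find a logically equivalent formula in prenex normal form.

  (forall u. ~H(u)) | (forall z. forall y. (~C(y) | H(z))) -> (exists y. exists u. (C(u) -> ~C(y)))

exists u. exists z. exists y. exists u1. exists w. (H(u) & C(y) & ~H(z) | ~C(w) | ~C(u1))

Rewrite implications/biconditionals: A → B as ¬A ∨ B.
  ~((forall u. ~H(u)) | (forall z. forall y. (~C(y) | H(z)))) | (exists y. exists u. (~C(u) | ~C(y)))
Drive negations inward (¬∀x A ≡ ∃x ¬A, ¬∃x A ≡ ∀x ¬A, De Morgan for ∧/∨):
  (exists u. H(u)) & (exists z. exists y. (C(y) & ~H(z))) | (exists y. exists u. (~C(u) | ~C(y)))
Give each quantifier a distinct variable: y↦u1, u↦w.
  (exists u. H(u)) & (exists z. exists y. (C(y) & ~H(z))) | (exists u1. exists w. (~C(w) | ~C(u1)))
Finally move all quantifiers to the prefix:
  exists u. exists z. exists y. exists u1. exists w. (H(u) & C(y) & ~H(z) | ~C(w) | ~C(u1))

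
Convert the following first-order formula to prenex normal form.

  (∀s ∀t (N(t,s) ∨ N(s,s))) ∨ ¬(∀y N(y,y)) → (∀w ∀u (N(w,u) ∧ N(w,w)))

∃s ∃t ∀y ∀w ∀u (¬N(t,s) ∧ ¬N(s,s) ∧ N(y,y) ∨ N(w,u) ∧ N(w,w))

Rewrite implications/biconditionals: A → B as ¬A ∨ B.
  ¬((∀s ∀t (N(t,s) ∨ N(s,s))) ∨ ¬(∀y N(y,y))) ∨ (∀w ∀u (N(w,u) ∧ N(w,w)))
Push ¬ through the quantifiers and connectives to reach negation normal form:
  (∃s ∃t (¬N(t,s) ∧ ¬N(s,s))) ∧ (∀y N(y,y)) ∨ (∀w ∀u (N(w,u) ∧ N(w,w)))
Pull the quantifiers to the front (each side's bound variable is not free in the other side):
  ∃s ∃t ∀y ∀w ∀u (¬N(t,s) ∧ ¬N(s,s) ∧ N(y,y) ∨ N(w,u) ∧ N(w,w))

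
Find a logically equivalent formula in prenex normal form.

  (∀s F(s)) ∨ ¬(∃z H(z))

Move each ¬ inward, flipping quantifiers it crosses:
  (∀s F(s)) ∨ (∀z ¬H(z))
Extract every quantifier outward, since the variables are now distinct and don't occur free across branches:
  ∀s ∀z (F(s) ∨ ¬H(z))

∀s ∀z (F(s) ∨ ¬H(z))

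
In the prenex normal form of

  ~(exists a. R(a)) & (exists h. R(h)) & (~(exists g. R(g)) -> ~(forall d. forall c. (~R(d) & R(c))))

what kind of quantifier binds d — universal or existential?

existential

Rewrite implications/biconditionals: A → B as ¬A ∨ B.
  ~(exists a. R(a)) & (exists h. R(h)) & (~~(exists g. R(g)) | ~(forall d. forall c. (~R(d) & R(c))))
Move each ¬ inward, flipping quantifiers it crosses:
  (forall a. ~R(a)) & (exists h. R(h)) & ((exists g. R(g)) | (exists d. exists c. (R(d) | ~R(c))))
All bound variables are already distinct, so no renaming is needed.
Finally move all quantifiers to the prefix:
  forall a. exists h. exists g. exists d. exists c. (~R(a) & R(h) & (R(g) | R(d) | ~R(c)))
The quantifier forall d sits under an odd number of negations (counting the antecedent side of each →), so it flips to exists d.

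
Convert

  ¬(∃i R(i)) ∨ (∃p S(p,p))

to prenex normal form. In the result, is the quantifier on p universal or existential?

Drive negations inward (¬∀x A ≡ ∃x ¬A, ¬∃x A ≡ ∀x ¬A, De Morgan for ∧/∨):
  (∀i ¬R(i)) ∨ (∃p S(p,p))
Extract every quantifier outward, since the variables are now distinct and don't occur free across branches:
  ∀i ∃p (¬R(i) ∨ S(p,p))
The quantifier ∃p sits under an even number of negations, so it remains existential.

existential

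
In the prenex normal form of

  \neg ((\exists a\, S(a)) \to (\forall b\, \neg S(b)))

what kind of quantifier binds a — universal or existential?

First replace A → B with ¬A ∨ B.
  \neg (\neg (\exists a\, S(a)) \lor (\forall b\, \neg S(b)))
Drive negations inward (¬∀x A ≡ ∃x ¬A, ¬∃x A ≡ ∀x ¬A, De Morgan for ∧/∨):
  (\exists a\, S(a)) \land (\exists b\, S(b))
Finally move all quantifiers to the prefix:
  \exists a\, \exists b\, (S(a) \land S(b))
The quantifier \exists a sits under an even number of negations (counting the antecedent side of each →), so it remains existential.

existential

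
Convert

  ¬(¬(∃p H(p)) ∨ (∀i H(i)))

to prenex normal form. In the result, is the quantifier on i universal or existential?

Drive negations inward (¬∀x A ≡ ∃x ¬A, ¬∃x A ≡ ∀x ¬A, De Morgan for ∧/∨):
  (∃p H(p)) ∧ (∃i ¬H(i))
All bound variables are already distinct, so no renaming is needed.
Finally move all quantifiers to the prefix:
  ∃p ∃i (H(p) ∧ ¬H(i))
The quantifier ∀i sits under an odd number of negations, so it flips to ∃i.

existential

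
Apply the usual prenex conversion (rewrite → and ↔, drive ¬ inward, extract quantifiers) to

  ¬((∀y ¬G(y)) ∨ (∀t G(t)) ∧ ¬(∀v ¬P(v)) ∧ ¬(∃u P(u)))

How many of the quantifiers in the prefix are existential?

3

Move each ¬ inward, flipping quantifiers it crosses:
  (∃y G(y)) ∧ ((∃t ¬G(t)) ∨ (∀v ¬P(v)) ∨ (∃u P(u)))
Extract every quantifier outward, since the variables are now distinct and don't occur free across branches:
  ∃y ∃t ∀v ∃u (G(y) ∧ (¬G(t) ∨ ¬P(v) ∨ P(u)))
The prefix is ∃y ∃t ∀v ∃u: 1 universal, 3 existential.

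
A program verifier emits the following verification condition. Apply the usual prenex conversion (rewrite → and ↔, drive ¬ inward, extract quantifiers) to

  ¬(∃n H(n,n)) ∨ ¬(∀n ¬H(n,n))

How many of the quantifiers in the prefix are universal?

Push ¬ through the quantifiers and connectives to reach negation normal form:
  (∀n ¬H(n,n)) ∨ (∃n H(n,n))
Give each quantifier a distinct variable: n↦t.
  (∀n ¬H(n,n)) ∨ (∃t H(t,t))
Extract every quantifier outward, since the variables are now distinct and don't occur free across branches:
  ∀n ∃t (¬H(n,n) ∨ H(t,t))
The prefix is ∀n ∃t: 1 universal, 1 existential.

1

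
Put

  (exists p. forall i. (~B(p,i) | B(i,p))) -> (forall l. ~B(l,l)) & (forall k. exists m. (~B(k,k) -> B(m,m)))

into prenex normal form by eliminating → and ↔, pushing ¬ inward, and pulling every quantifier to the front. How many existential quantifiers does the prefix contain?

First replace A → B with ¬A ∨ B.
  ~(exists p. forall i. (~B(p,i) | B(i,p))) | (forall l. ~B(l,l)) & (forall k. exists m. (~~B(k,k) | B(m,m)))
Drive negations inward (¬∀x A ≡ ∃x ¬A, ¬∃x A ≡ ∀x ¬A, De Morgan for ∧/∨):
  (forall p. exists i. (B(p,i) & ~B(i,p))) | (forall l. ~B(l,l)) & (forall k. exists m. (B(k,k) | B(m,m)))
Pull the quantifiers to the front (each side's bound variable is not free in the other side):
  forall p. exists i. forall l. forall k. exists m. (B(p,i) & ~B(i,p) | ~B(l,l) & (B(k,k) | B(m,m)))
The prefix is forall p exists i forall l forall k exists m: 3 universal, 2 existential.

2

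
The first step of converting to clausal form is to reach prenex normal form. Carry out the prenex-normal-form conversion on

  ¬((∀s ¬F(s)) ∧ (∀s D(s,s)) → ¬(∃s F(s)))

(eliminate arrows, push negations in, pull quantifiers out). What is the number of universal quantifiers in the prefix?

Rewrite implications/biconditionals: A → B as ¬A ∨ B.
  ¬(¬((∀s ¬F(s)) ∧ (∀s D(s,s))) ∨ ¬(∃s F(s)))
Move each ¬ inward, flipping quantifiers it crosses:
  (∀s ¬F(s)) ∧ (∀s D(s,s)) ∧ (∃s F(s))
Rename bound variables to avoid capture: s↦v, s↦t.
  (∀s ¬F(s)) ∧ (∀v D(v,v)) ∧ (∃t F(t))
Pull the quantifiers to the front (each side's bound variable is not free in the other side):
  ∀s ∀v ∃t (¬F(s) ∧ D(v,v) ∧ F(t))
The prefix is ∀s ∀v ∃t: 2 universal, 1 existential.

2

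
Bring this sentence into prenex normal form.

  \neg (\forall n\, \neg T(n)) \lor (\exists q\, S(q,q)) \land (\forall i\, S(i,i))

\exists n\, \exists q\, \forall i\, (T(n) \lor S(q,q) \land S(i,i))

Push ¬ through the quantifiers and connectives to reach negation normal form:
  (\exists n\, T(n)) \lor (\exists q\, S(q,q)) \land (\forall i\, S(i,i))
All bound variables are already distinct, so no renaming is needed.
Extract every quantifier outward, since the variables are now distinct and don't occur free across branches:
  \exists n\, \exists q\, \forall i\, (T(n) \lor S(q,q) \land S(i,i))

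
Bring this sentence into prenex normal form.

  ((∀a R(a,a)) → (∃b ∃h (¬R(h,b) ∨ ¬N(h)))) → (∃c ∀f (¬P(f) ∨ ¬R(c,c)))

∀a ∀b ∀h ∃c ∀f (R(a,a) ∧ R(h,b) ∧ N(h) ∨ ¬P(f) ∨ ¬R(c,c))

Eliminate → and ↔ using ¬ and ∨.
  ¬(¬(∀a R(a,a)) ∨ (∃b ∃h (¬R(h,b) ∨ ¬N(h)))) ∨ (∃c ∀f (¬P(f) ∨ ¬R(c,c)))
Push ¬ through the quantifiers and connectives to reach negation normal form:
  (∀a R(a,a)) ∧ (∀b ∀h (R(h,b) ∧ N(h))) ∨ (∃c ∀f (¬P(f) ∨ ¬R(c,c)))
Finally move all quantifiers to the prefix:
  ∀a ∀b ∀h ∃c ∀f (R(a,a) ∧ R(h,b) ∧ N(h) ∨ ¬P(f) ∨ ¬R(c,c))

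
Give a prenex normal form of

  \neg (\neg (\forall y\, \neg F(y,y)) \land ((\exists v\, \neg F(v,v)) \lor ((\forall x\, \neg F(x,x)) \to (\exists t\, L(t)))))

\forall y\, \forall v\, \forall x\, \forall t\, (\neg F(y,y) \lor F(v,v) \land \neg F(x,x) \land \neg L(t))

Eliminate → and ↔ using ¬ and ∨.
  \neg (\neg (\forall y\, \neg F(y,y)) \land ((\exists v\, \neg F(v,v)) \lor \neg (\forall x\, \neg F(x,x)) \lor (\exists t\, L(t))))
Drive negations inward (¬∀x A ≡ ∃x ¬A, ¬∃x A ≡ ∀x ¬A, De Morgan for ∧/∨):
  (\forall y\, \neg F(y,y)) \lor (\forall v\, F(v,v)) \land (\forall x\, \neg F(x,x)) \land (\forall t\, \neg L(t))
Finally move all quantifiers to the prefix:
  \forall y\, \forall v\, \forall x\, \forall t\, (\neg F(y,y) \lor F(v,v) \land \neg F(x,x) \land \neg L(t))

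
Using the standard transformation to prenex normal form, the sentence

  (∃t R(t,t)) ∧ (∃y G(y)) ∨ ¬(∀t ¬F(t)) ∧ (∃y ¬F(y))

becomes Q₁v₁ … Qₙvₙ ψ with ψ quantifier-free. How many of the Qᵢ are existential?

4

Push ¬ through the quantifiers and connectives to reach negation normal form:
  (∃t R(t,t)) ∧ (∃y G(y)) ∨ (∃t F(t)) ∧ (∃y ¬F(y))
Standardize variables apart so no two quantifiers bind the same name: t↦c, y↦u1.
  (∃t R(t,t)) ∧ (∃y G(y)) ∨ (∃c F(c)) ∧ (∃u1 ¬F(u1))
Extract every quantifier outward, since the variables are now distinct and don't occur free across branches:
  ∃t ∃y ∃c ∃u1 (R(t,t) ∧ G(y) ∨ F(c) ∧ ¬F(u1))
The prefix is ∃t ∃y ∃c ∃u1: 0 universal, 4 existential.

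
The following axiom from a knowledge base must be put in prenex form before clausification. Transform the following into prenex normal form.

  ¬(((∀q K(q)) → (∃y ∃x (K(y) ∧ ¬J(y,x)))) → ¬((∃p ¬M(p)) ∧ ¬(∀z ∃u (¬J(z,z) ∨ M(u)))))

First replace A → B with ¬A ∨ B.
  ¬(¬(¬(∀q K(q)) ∨ (∃y ∃x (K(y) ∧ ¬J(y,x)))) ∨ ¬((∃p ¬M(p)) ∧ ¬(∀z ∃u (¬J(z,z) ∨ M(u)))))
Drive negations inward (¬∀x A ≡ ∃x ¬A, ¬∃x A ≡ ∀x ¬A, De Morgan for ∧/∨):
  ((∃q ¬K(q)) ∨ (∃y ∃x (K(y) ∧ ¬J(y,x)))) ∧ (∃p ¬M(p)) ∧ (∃z ∀u (J(z,z) ∧ ¬M(u)))
Extract every quantifier outward, since the variables are now distinct and don't occur free across branches:
  ∃q ∃y ∃x ∃p ∃z ∀u ((¬K(q) ∨ K(y) ∧ ¬J(y,x)) ∧ ¬M(p) ∧ J(z,z) ∧ ¬M(u))

∃q ∃y ∃x ∃p ∃z ∀u ((¬K(q) ∨ K(y) ∧ ¬J(y,x)) ∧ ¬M(p) ∧ J(z,z) ∧ ¬M(u))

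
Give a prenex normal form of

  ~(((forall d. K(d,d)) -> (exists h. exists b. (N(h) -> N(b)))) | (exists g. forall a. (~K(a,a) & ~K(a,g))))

forall d. forall h. forall b. forall g. exists a. (K(d,d) & N(h) & ~N(b) & (K(a,a) | K(a,g)))

First replace A → B with ¬A ∨ B.
  ~(~(forall d. K(d,d)) | (exists h. exists b. (~N(h) | N(b))) | (exists g. forall a. (~K(a,a) & ~K(a,g))))
Push ¬ through the quantifiers and connectives to reach negation normal form:
  (forall d. K(d,d)) & (forall h. forall b. (N(h) & ~N(b))) & (forall g. exists a. (K(a,a) | K(a,g)))
All bound variables are already distinct, so no renaming is needed.
Pull the quantifiers to the front (each side's bound variable is not free in the other side):
  forall d. forall h. forall b. forall g. exists a. (K(d,d) & N(h) & ~N(b) & (K(a,a) | K(a,g)))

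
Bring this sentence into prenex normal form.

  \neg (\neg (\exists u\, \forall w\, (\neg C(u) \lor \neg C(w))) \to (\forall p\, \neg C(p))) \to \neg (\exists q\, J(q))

\exists u\, \forall w\, \forall p\, \forall q\, (\neg C(u) \lor \neg C(w) \lor \neg C(p) \lor \neg J(q))

Eliminate → and ↔ using ¬ and ∨.
  \neg \neg (\neg \neg (\exists u\, \forall w\, (\neg C(u) \lor \neg C(w))) \lor (\forall p\, \neg C(p))) \lor \neg (\exists q\, J(q))
Drive negations inward (¬∀x A ≡ ∃x ¬A, ¬∃x A ≡ ∀x ¬A, De Morgan for ∧/∨):
  (\exists u\, \forall w\, (\neg C(u) \lor \neg C(w))) \lor (\forall p\, \neg C(p)) \lor (\forall q\, \neg J(q))
All bound variables are already distinct, so no renaming is needed.
Extract every quantifier outward, since the variables are now distinct and don't occur free across branches:
  \exists u\, \forall w\, \forall p\, \forall q\, (\neg C(u) \lor \neg C(w) \lor \neg C(p) \lor \neg J(q))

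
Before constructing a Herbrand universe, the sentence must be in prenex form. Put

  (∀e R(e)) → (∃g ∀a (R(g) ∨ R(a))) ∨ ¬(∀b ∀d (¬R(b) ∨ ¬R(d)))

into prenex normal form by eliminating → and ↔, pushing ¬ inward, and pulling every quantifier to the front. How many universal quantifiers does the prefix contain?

1

Rewrite implications/biconditionals: A → B as ¬A ∨ B.
  ¬(∀e R(e)) ∨ (∃g ∀a (R(g) ∨ R(a))) ∨ ¬(∀b ∀d (¬R(b) ∨ ¬R(d)))
Move each ¬ inward, flipping quantifiers it crosses:
  (∃e ¬R(e)) ∨ (∃g ∀a (R(g) ∨ R(a))) ∨ (∃b ∃d (R(b) ∧ R(d)))
All bound variables are already distinct, so no renaming is needed.
Finally move all quantifiers to the prefix:
  ∃e ∃g ∀a ∃b ∃d (¬R(e) ∨ R(g) ∨ R(a) ∨ R(b) ∧ R(d))
The prefix is ∃e ∃g ∀a ∃b ∃d: 1 universal, 4 existential.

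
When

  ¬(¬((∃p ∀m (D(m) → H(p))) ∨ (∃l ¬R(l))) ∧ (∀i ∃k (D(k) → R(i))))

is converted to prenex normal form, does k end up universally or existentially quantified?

First replace A → B with ¬A ∨ B.
  ¬(¬((∃p ∀m (¬D(m) ∨ H(p))) ∨ (∃l ¬R(l))) ∧ (∀i ∃k (¬D(k) ∨ R(i))))
Push ¬ through the quantifiers and connectives to reach negation normal form:
  (∃p ∀m (¬D(m) ∨ H(p))) ∨ (∃l ¬R(l)) ∨ (∃i ∀k (D(k) ∧ ¬R(i)))
All bound variables are already distinct, so no renaming is needed.
Finally move all quantifiers to the prefix:
  ∃p ∀m ∃l ∃i ∀k (¬D(m) ∨ H(p) ∨ ¬R(l) ∨ D(k) ∧ ¬R(i))
The quantifier ∃k sits under an odd number of negations (counting the antecedent side of each →), so it flips to ∀k.

universal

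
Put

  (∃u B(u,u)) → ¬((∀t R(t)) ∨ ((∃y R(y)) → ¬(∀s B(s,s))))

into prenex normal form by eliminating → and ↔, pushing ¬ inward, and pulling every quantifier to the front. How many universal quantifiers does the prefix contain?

2

Eliminate → and ↔ using ¬ and ∨.
  ¬(∃u B(u,u)) ∨ ¬((∀t R(t)) ∨ ¬(∃y R(y)) ∨ ¬(∀s B(s,s)))
Move each ¬ inward, flipping quantifiers it crosses:
  (∀u ¬B(u,u)) ∨ (∃t ¬R(t)) ∧ (∃y R(y)) ∧ (∀s B(s,s))
All bound variables are already distinct, so no renaming is needed.
Pull the quantifiers to the front (each side's bound variable is not free in the other side):
  ∀u ∃t ∃y ∀s (¬B(u,u) ∨ ¬R(t) ∧ R(y) ∧ B(s,s))
The prefix is ∀u ∃t ∃y ∀s: 2 universal, 2 existential.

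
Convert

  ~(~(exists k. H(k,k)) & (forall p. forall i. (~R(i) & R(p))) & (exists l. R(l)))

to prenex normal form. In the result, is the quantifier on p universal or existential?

existential

Drive negations inward (¬∀x A ≡ ∃x ¬A, ¬∃x A ≡ ∀x ¬A, De Morgan for ∧/∨):
  (exists k. H(k,k)) | (exists p. exists i. (R(i) | ~R(p))) | (forall l. ~R(l))
All bound variables are already distinct, so no renaming is needed.
Finally move all quantifiers to the prefix:
  exists k. exists p. exists i. forall l. (H(k,k) | R(i) | ~R(p) | ~R(l))
The quantifier forall p sits under an odd number of negations, so it flips to exists p.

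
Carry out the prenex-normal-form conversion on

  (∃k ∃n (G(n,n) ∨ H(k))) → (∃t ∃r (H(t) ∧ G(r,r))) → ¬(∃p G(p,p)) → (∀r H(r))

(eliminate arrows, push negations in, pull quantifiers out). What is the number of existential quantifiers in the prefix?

1

Eliminate → and ↔ using ¬ and ∨.
  ¬(∃k ∃n (G(n,n) ∨ H(k))) ∨ ¬(∃t ∃r (H(t) ∧ G(r,r))) ∨ ¬¬(∃p G(p,p)) ∨ (∀r H(r))
Drive negations inward (¬∀x A ≡ ∃x ¬A, ¬∃x A ≡ ∀x ¬A, De Morgan for ∧/∨):
  (∀k ∀n (¬G(n,n) ∧ ¬H(k))) ∨ (∀t ∀r (¬H(t) ∨ ¬G(r,r))) ∨ (∃p G(p,p)) ∨ (∀r H(r))
Standardize variables apart so no two quantifiers bind the same name: r↦u.
  (∀k ∀n (¬G(n,n) ∧ ¬H(k))) ∨ (∀t ∀r (¬H(t) ∨ ¬G(r,r))) ∨ (∃p G(p,p)) ∨ (∀u H(u))
Finally move all quantifiers to the prefix:
  ∀k ∀n ∀t ∀r ∃p ∀u (¬G(n,n) ∧ ¬H(k) ∨ ¬H(t) ∨ ¬G(r,r) ∨ G(p,p) ∨ H(u))
The prefix is ∀k ∀n ∀t ∀r ∃p ∀u: 5 universal, 1 existential.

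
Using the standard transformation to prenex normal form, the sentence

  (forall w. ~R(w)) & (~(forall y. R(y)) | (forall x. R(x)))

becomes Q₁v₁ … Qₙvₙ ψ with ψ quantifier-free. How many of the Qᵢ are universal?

2

Drive negations inward (¬∀x A ≡ ∃x ¬A, ¬∃x A ≡ ∀x ¬A, De Morgan for ∧/∨):
  (forall w. ~R(w)) & ((exists y. ~R(y)) | (forall x. R(x)))
Pull the quantifiers to the front (each side's bound variable is not free in the other side):
  forall w. exists y. forall x. (~R(w) & (~R(y) | R(x)))
The prefix is forall w exists y forall x: 2 universal, 1 existential.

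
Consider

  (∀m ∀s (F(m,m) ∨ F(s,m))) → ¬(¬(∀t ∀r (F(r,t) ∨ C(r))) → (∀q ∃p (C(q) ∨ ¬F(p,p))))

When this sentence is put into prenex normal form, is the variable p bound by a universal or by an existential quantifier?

Rewrite implications/biconditionals: A → B as ¬A ∨ B.
  ¬(∀m ∀s (F(m,m) ∨ F(s,m))) ∨ ¬(¬¬(∀t ∀r (F(r,t) ∨ C(r))) ∨ (∀q ∃p (C(q) ∨ ¬F(p,p))))
Push ¬ through the quantifiers and connectives to reach negation normal form:
  (∃m ∃s (¬F(m,m) ∧ ¬F(s,m))) ∨ (∃t ∃r (¬F(r,t) ∧ ¬C(r))) ∧ (∃q ∀p (¬C(q) ∧ F(p,p)))
Extract every quantifier outward, since the variables are now distinct and don't occur free across branches:
  ∃m ∃s ∃t ∃r ∃q ∀p (¬F(m,m) ∧ ¬F(s,m) ∨ ¬F(r,t) ∧ ¬C(r) ∧ ¬C(q) ∧ F(p,p))
The quantifier ∃p sits under an odd number of negations (counting the antecedent side of each →), so it flips to ∀p.

universal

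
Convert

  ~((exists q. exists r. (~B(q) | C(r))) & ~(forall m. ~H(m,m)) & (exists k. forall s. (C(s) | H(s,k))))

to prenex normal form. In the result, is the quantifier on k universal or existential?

Drive negations inward (¬∀x A ≡ ∃x ¬A, ¬∃x A ≡ ∀x ¬A, De Morgan for ∧/∨):
  (forall q. forall r. (B(q) & ~C(r))) | (forall m. ~H(m,m)) | (forall k. exists s. (~C(s) & ~H(s,k)))
Pull the quantifiers to the front (each side's bound variable is not free in the other side):
  forall q. forall r. forall m. forall k. exists s. (B(q) & ~C(r) | ~H(m,m) | ~C(s) & ~H(s,k))
The quantifier exists k sits under an odd number of negations, so it flips to forall k.

universal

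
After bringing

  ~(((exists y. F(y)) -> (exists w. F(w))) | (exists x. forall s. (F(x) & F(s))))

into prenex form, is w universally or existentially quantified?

universal

Eliminate → and ↔ using ¬ and ∨.
  ~(~(exists y. F(y)) | (exists w. F(w)) | (exists x. forall s. (F(x) & F(s))))
Push ¬ through the quantifiers and connectives to reach negation normal form:
  (exists y. F(y)) & (forall w. ~F(w)) & (forall x. exists s. (~F(x) | ~F(s)))
Extract every quantifier outward, since the variables are now distinct and don't occur free across branches:
  exists y. forall w. forall x. exists s. (F(y) & ~F(w) & (~F(x) | ~F(s)))
The quantifier exists w sits under an odd number of negations (counting the antecedent side of each →), so it flips to forall w.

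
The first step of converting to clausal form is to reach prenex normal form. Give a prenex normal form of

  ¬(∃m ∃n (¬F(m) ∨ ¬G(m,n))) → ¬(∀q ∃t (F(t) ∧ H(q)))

Eliminate → and ↔ using ¬ and ∨.
  ¬¬(∃m ∃n (¬F(m) ∨ ¬G(m,n))) ∨ ¬(∀q ∃t (F(t) ∧ H(q)))
Push ¬ through the quantifiers and connectives to reach negation normal form:
  (∃m ∃n (¬F(m) ∨ ¬G(m,n))) ∨ (∃q ∀t (¬F(t) ∨ ¬H(q)))
Extract every quantifier outward, since the variables are now distinct and don't occur free across branches:
  ∃m ∃n ∃q ∀t (¬F(m) ∨ ¬G(m,n) ∨ ¬F(t) ∨ ¬H(q))

∃m ∃n ∃q ∀t (¬F(m) ∨ ¬G(m,n) ∨ ¬F(t) ∨ ¬H(q))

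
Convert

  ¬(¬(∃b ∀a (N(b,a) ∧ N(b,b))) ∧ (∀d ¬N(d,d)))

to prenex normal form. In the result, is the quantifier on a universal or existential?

universal

Drive negations inward (¬∀x A ≡ ∃x ¬A, ¬∃x A ≡ ∀x ¬A, De Morgan for ∧/∨):
  (∃b ∀a (N(b,a) ∧ N(b,b))) ∨ (∃d N(d,d))
All bound variables are already distinct, so no renaming is needed.
Extract every quantifier outward, since the variables are now distinct and don't occur free across branches:
  ∃b ∀a ∃d (N(b,a) ∧ N(b,b) ∨ N(d,d))
The quantifier ∀a sits under an even number of negations, so it remains universal.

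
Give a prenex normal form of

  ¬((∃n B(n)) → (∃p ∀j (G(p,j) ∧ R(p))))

Eliminate → and ↔ using ¬ and ∨.
  ¬(¬(∃n B(n)) ∨ (∃p ∀j (G(p,j) ∧ R(p))))
Move each ¬ inward, flipping quantifiers it crosses:
  (∃n B(n)) ∧ (∀p ∃j (¬G(p,j) ∨ ¬R(p)))
All bound variables are already distinct, so no renaming is needed.
Extract every quantifier outward, since the variables are now distinct and don't occur free across branches:
  ∃n ∀p ∃j (B(n) ∧ (¬G(p,j) ∨ ¬R(p)))

∃n ∀p ∃j (B(n) ∧ (¬G(p,j) ∨ ¬R(p)))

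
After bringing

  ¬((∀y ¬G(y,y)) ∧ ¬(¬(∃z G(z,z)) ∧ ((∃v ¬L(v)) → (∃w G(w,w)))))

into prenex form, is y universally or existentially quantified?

Eliminate → and ↔ using ¬ and ∨.
  ¬((∀y ¬G(y,y)) ∧ ¬(¬(∃z G(z,z)) ∧ (¬(∃v ¬L(v)) ∨ (∃w G(w,w)))))
Move each ¬ inward, flipping quantifiers it crosses:
  (∃y G(y,y)) ∨ (∀z ¬G(z,z)) ∧ ((∀v L(v)) ∨ (∃w G(w,w)))
Pull the quantifiers to the front (each side's bound variable is not free in the other side):
  ∃y ∀z ∀v ∃w (G(y,y) ∨ ¬G(z,z) ∧ (L(v) ∨ G(w,w)))
The quantifier ∀y sits under an odd number of negations (counting the antecedent side of each →), so it flips to ∃y.

existential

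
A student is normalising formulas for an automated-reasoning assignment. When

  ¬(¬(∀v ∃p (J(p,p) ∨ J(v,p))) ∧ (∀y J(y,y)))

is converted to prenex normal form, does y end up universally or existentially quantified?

existential

Move each ¬ inward, flipping quantifiers it crosses:
  (∀v ∃p (J(p,p) ∨ J(v,p))) ∨ (∃y ¬J(y,y))
Finally move all quantifiers to the prefix:
  ∀v ∃p ∃y (J(p,p) ∨ J(v,p) ∨ ¬J(y,y))
The quantifier ∀y sits under an odd number of negations, so it flips to ∃y.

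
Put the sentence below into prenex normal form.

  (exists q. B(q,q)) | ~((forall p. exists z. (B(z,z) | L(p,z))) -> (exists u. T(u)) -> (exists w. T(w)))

exists q. forall p. exists z. exists u. forall w. (B(q,q) | (B(z,z) | L(p,z)) & T(u) & ~T(w))

Eliminate → and ↔ using ¬ and ∨.
  (exists q. B(q,q)) | ~(~(forall p. exists z. (B(z,z) | L(p,z))) | ~(exists u. T(u)) | (exists w. T(w)))
Move each ¬ inward, flipping quantifiers it crosses:
  (exists q. B(q,q)) | (forall p. exists z. (B(z,z) | L(p,z))) & (exists u. T(u)) & (forall w. ~T(w))
Pull the quantifiers to the front (each side's bound variable is not free in the other side):
  exists q. forall p. exists z. exists u. forall w. (B(q,q) | (B(z,z) | L(p,z)) & T(u) & ~T(w))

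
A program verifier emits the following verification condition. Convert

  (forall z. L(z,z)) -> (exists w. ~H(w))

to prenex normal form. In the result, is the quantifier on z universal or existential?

Rewrite implications/biconditionals: A → B as ¬A ∨ B.
  ~(forall z. L(z,z)) | (exists w. ~H(w))
Drive negations inward (¬∀x A ≡ ∃x ¬A, ¬∃x A ≡ ∀x ¬A, De Morgan for ∧/∨):
  (exists z. ~L(z,z)) | (exists w. ~H(w))
Pull the quantifiers to the front (each side's bound variable is not free in the other side):
  exists z. exists w. (~L(z,z) | ~H(w))
The quantifier forall z sits under an odd number of negations (counting the antecedent side of each →), so it flips to exists z.

existential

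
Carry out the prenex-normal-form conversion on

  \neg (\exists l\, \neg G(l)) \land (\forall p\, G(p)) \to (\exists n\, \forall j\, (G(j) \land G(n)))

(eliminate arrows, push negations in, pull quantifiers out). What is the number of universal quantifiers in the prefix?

1

First replace A → B with ¬A ∨ B.
  \neg (\neg (\exists l\, \neg G(l)) \land (\forall p\, G(p))) \lor (\exists n\, \forall j\, (G(j) \land G(n)))
Drive negations inward (¬∀x A ≡ ∃x ¬A, ¬∃x A ≡ ∀x ¬A, De Morgan for ∧/∨):
  (\exists l\, \neg G(l)) \lor (\exists p\, \neg G(p)) \lor (\exists n\, \forall j\, (G(j) \land G(n)))
All bound variables are already distinct, so no renaming is needed.
Finally move all quantifiers to the prefix:
  \exists l\, \exists p\, \exists n\, \forall j\, (\neg G(l) \lor \neg G(p) \lor G(j) \land G(n))
The prefix is \exists l \exists p \exists n \forall j: 1 universal, 3 existential.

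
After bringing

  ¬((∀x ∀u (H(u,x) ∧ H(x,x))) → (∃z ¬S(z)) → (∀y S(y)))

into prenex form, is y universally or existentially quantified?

existential

Eliminate → and ↔ using ¬ and ∨.
  ¬(¬(∀x ∀u (H(u,x) ∧ H(x,x))) ∨ ¬(∃z ¬S(z)) ∨ (∀y S(y)))
Drive negations inward (¬∀x A ≡ ∃x ¬A, ¬∃x A ≡ ∀x ¬A, De Morgan for ∧/∨):
  (∀x ∀u (H(u,x) ∧ H(x,x))) ∧ (∃z ¬S(z)) ∧ (∃y ¬S(y))
All bound variables are already distinct, so no renaming is needed.
Extract every quantifier outward, since the variables are now distinct and don't occur free across branches:
  ∀x ∀u ∃z ∃y (H(u,x) ∧ H(x,x) ∧ ¬S(z) ∧ ¬S(y))
The quantifier ∀y sits under an odd number of negations (counting the antecedent side of each →), so it flips to ∃y.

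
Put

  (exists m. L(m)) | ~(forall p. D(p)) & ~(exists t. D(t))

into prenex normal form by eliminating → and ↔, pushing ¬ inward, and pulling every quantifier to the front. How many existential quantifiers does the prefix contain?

Drive negations inward (¬∀x A ≡ ∃x ¬A, ¬∃x A ≡ ∀x ¬A, De Morgan for ∧/∨):
  (exists m. L(m)) | (exists p. ~D(p)) & (forall t. ~D(t))
Pull the quantifiers to the front (each side's bound variable is not free in the other side):
  exists m. exists p. forall t. (L(m) | ~D(p) & ~D(t))
The prefix is exists m exists p forall t: 1 universal, 2 existential.

2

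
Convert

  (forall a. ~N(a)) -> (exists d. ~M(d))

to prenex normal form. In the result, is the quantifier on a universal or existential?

existential

First replace A → B with ¬A ∨ B.
  ~(forall a. ~N(a)) | (exists d. ~M(d))
Push ¬ through the quantifiers and connectives to reach negation normal form:
  (exists a. N(a)) | (exists d. ~M(d))
All bound variables are already distinct, so no renaming is needed.
Extract every quantifier outward, since the variables are now distinct and don't occur free across branches:
  exists a. exists d. (N(a) | ~M(d))
The quantifier forall a sits under an odd number of negations (counting the antecedent side of each →), so it flips to exists a.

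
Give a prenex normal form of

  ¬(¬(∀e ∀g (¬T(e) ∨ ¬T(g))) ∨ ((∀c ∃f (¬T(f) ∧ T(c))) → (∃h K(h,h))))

Eliminate → and ↔ using ¬ and ∨.
  ¬(¬(∀e ∀g (¬T(e) ∨ ¬T(g))) ∨ ¬(∀c ∃f (¬T(f) ∧ T(c))) ∨ (∃h K(h,h)))
Drive negations inward (¬∀x A ≡ ∃x ¬A, ¬∃x A ≡ ∀x ¬A, De Morgan for ∧/∨):
  (∀e ∀g (¬T(e) ∨ ¬T(g))) ∧ (∀c ∃f (¬T(f) ∧ T(c))) ∧ (∀h ¬K(h,h))
All bound variables are already distinct, so no renaming is needed.
Extract every quantifier outward, since the variables are now distinct and don't occur free across branches:
  ∀e ∀g ∀c ∃f ∀h ((¬T(e) ∨ ¬T(g)) ∧ ¬T(f) ∧ T(c) ∧ ¬K(h,h))

∀e ∀g ∀c ∃f ∀h ((¬T(e) ∨ ¬T(g)) ∧ ¬T(f) ∧ T(c) ∧ ¬K(h,h))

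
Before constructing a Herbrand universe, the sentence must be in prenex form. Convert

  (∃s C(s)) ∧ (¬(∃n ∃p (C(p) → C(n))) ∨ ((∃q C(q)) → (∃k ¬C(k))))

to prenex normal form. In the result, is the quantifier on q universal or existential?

universal

First replace A → B with ¬A ∨ B.
  (∃s C(s)) ∧ (¬(∃n ∃p (¬C(p) ∨ C(n))) ∨ ¬(∃q C(q)) ∨ (∃k ¬C(k)))
Drive negations inward (¬∀x A ≡ ∃x ¬A, ¬∃x A ≡ ∀x ¬A, De Morgan for ∧/∨):
  (∃s C(s)) ∧ ((∀n ∀p (C(p) ∧ ¬C(n))) ∨ (∀q ¬C(q)) ∨ (∃k ¬C(k)))
Extract every quantifier outward, since the variables are now distinct and don't occur free across branches:
  ∃s ∀n ∀p ∀q ∃k (C(s) ∧ (C(p) ∧ ¬C(n) ∨ ¬C(q) ∨ ¬C(k)))
The quantifier ∃q sits under an odd number of negations (counting the antecedent side of each →), so it flips to ∀q.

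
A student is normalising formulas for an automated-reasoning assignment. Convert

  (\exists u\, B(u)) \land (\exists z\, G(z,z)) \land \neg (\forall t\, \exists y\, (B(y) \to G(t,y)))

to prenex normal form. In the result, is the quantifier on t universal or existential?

Eliminate → and ↔ using ¬ and ∨.
  (\exists u\, B(u)) \land (\exists z\, G(z,z)) \land \neg (\forall t\, \exists y\, (\neg B(y) \lor G(t,y)))
Move each ¬ inward, flipping quantifiers it crosses:
  (\exists u\, B(u)) \land (\exists z\, G(z,z)) \land (\exists t\, \forall y\, (B(y) \land \neg G(t,y)))
Extract every quantifier outward, since the variables are now distinct and don't occur free across branches:
  \exists u\, \exists z\, \exists t\, \forall y\, (B(u) \land G(z,z) \land B(y) \land \neg G(t,y))
The quantifier \forall t sits under an odd number of negations (counting the antecedent side of each →), so it flips to \exists t.

existential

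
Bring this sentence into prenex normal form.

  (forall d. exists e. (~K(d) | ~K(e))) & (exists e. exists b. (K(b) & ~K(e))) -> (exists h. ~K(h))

First replace A → B with ¬A ∨ B.
  ~((forall d. exists e. (~K(d) | ~K(e))) & (exists e. exists b. (K(b) & ~K(e)))) | (exists h. ~K(h))
Drive negations inward (¬∀x A ≡ ∃x ¬A, ¬∃x A ≡ ∀x ¬A, De Morgan for ∧/∨):
  (exists d. forall e. (K(d) & K(e))) | (forall e. forall b. (~K(b) | K(e))) | (exists h. ~K(h))
Standardize variables apart so no two quantifiers bind the same name: e↦v.
  (exists d. forall e. (K(d) & K(e))) | (forall v. forall b. (~K(b) | K(v))) | (exists h. ~K(h))
Extract every quantifier outward, since the variables are now distinct and don't occur free across branches:
  exists d. forall e. forall v. forall b. exists h. (K(d) & K(e) | ~K(b) | K(v) | ~K(h))

exists d. forall e. forall v. forall b. exists h. (K(d) & K(e) | ~K(b) | K(v) | ~K(h))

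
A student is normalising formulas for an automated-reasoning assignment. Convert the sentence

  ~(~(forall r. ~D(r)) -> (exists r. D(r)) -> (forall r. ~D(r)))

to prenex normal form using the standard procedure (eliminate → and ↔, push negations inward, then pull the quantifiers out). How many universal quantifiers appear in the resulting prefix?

Rewrite implications/biconditionals: A → B as ¬A ∨ B.
  ~(~~(forall r. ~D(r)) | ~(exists r. D(r)) | (forall r. ~D(r)))
Push ¬ through the quantifiers and connectives to reach negation normal form:
  (exists r. D(r)) & (exists r. D(r)) & (exists r. D(r))
Standardize variables apart so no two quantifiers bind the same name: r↦t, r↦w1.
  (exists r. D(r)) & (exists t. D(t)) & (exists w1. D(w1))
Extract every quantifier outward, since the variables are now distinct and don't occur free across branches:
  exists r. exists t. exists w1. (D(r) & D(t) & D(w1))
The prefix is exists r exists t exists w1: 0 universal, 3 existential.

0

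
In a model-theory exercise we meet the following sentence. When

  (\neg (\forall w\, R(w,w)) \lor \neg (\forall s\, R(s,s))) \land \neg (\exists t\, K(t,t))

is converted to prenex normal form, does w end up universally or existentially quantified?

existential

Push ¬ through the quantifiers and connectives to reach negation normal form:
  ((\exists w\, \neg R(w,w)) \lor (\exists s\, \neg R(s,s))) \land (\forall t\, \neg K(t,t))
All bound variables are already distinct, so no renaming is needed.
Finally move all quantifiers to the prefix:
  \exists w\, \exists s\, \forall t\, ((\neg R(w,w) \lor \neg R(s,s)) \land \neg K(t,t))
The quantifier \forall w sits under an odd number of negations, so it flips to \exists w.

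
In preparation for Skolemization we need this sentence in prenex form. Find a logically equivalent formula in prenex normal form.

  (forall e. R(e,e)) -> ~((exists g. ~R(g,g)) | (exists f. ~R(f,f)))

Rewrite implications/biconditionals: A → B as ¬A ∨ B.
  ~(forall e. R(e,e)) | ~((exists g. ~R(g,g)) | (exists f. ~R(f,f)))
Move each ¬ inward, flipping quantifiers it crosses:
  (exists e. ~R(e,e)) | (forall g. R(g,g)) & (forall f. R(f,f))
Pull the quantifiers to the front (each side's bound variable is not free in the other side):
  exists e. forall g. forall f. (~R(e,e) | R(g,g) & R(f,f))

exists e. forall g. forall f. (~R(e,e) | R(g,g) & R(f,f))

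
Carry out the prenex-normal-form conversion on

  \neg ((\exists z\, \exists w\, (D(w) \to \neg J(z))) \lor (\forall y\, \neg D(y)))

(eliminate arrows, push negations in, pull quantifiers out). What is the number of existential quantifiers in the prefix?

Eliminate → and ↔ using ¬ and ∨.
  \neg ((\exists z\, \exists w\, (\neg D(w) \lor \neg J(z))) \lor (\forall y\, \neg D(y)))
Drive negations inward (¬∀x A ≡ ∃x ¬A, ¬∃x A ≡ ∀x ¬A, De Morgan for ∧/∨):
  (\forall z\, \forall w\, (D(w) \land J(z))) \land (\exists y\, D(y))
Extract every quantifier outward, since the variables are now distinct and don't occur free across branches:
  \forall z\, \forall w\, \exists y\, (D(w) \land J(z) \land D(y))
The prefix is \forall z \forall w \exists y: 2 universal, 1 existential.

1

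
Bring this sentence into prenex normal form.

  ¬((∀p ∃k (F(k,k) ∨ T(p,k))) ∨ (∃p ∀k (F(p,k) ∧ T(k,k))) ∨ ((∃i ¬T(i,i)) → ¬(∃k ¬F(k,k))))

Rewrite implications/biconditionals: A → B as ¬A ∨ B.
  ¬((∀p ∃k (F(k,k) ∨ T(p,k))) ∨ (∃p ∀k (F(p,k) ∧ T(k,k))) ∨ ¬(∃i ¬T(i,i)) ∨ ¬(∃k ¬F(k,k)))
Push ¬ through the quantifiers and connectives to reach negation normal form:
  (∃p ∀k (¬F(k,k) ∧ ¬T(p,k))) ∧ (∀p ∃k (¬F(p,k) ∨ ¬T(k,k))) ∧ (∃i ¬T(i,i)) ∧ (∃k ¬F(k,k))
Give each quantifier a distinct variable: p↦v, k↦r, k↦a.
  (∃p ∀k (¬F(k,k) ∧ ¬T(p,k))) ∧ (∀v ∃r (¬F(v,r) ∨ ¬T(r,r))) ∧ (∃i ¬T(i,i)) ∧ (∃a ¬F(a,a))
Extract every quantifier outward, since the variables are now distinct and don't occur free across branches:
  ∃p ∀k ∀v ∃r ∃i ∃a (¬F(k,k) ∧ ¬T(p,k) ∧ (¬F(v,r) ∨ ¬T(r,r)) ∧ ¬T(i,i) ∧ ¬F(a,a))

∃p ∀k ∀v ∃r ∃i ∃a (¬F(k,k) ∧ ¬T(p,k) ∧ (¬F(v,r) ∨ ¬T(r,r)) ∧ ¬T(i,i) ∧ ¬F(a,a))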